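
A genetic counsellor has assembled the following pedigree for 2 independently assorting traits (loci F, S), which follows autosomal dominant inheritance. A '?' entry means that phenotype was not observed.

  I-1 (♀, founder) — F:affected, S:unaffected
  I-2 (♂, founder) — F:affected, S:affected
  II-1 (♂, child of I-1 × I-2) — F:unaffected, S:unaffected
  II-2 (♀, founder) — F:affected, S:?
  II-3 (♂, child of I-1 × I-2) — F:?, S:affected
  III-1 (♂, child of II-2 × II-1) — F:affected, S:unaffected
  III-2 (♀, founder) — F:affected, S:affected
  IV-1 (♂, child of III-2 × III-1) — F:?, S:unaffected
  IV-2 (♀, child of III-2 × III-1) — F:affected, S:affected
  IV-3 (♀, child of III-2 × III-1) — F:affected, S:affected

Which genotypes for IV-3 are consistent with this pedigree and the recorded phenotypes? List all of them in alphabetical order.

IV-3 ∈ {FF Ss, Ff Ss}

F/I-1 aff ·: Ff
F/I-2 aff ·: Ff
F/II-1 un I-1×I-2: ff
F/II-2 aff ·: Ff|FF
F/II-3 ? I-1×I-2: ff|Ff|FF
F/III-1 aff II-2×II-1: Ff
F/III-2 aff ·: Ff|FF
F/IV-1 ? III-2×III-1: ff|Ff|FF
F/IV-2 aff III-2×III-1: Ff|FF
F/IV-3 aff III-2×III-1: Ff|FF
⇒ F over [I-1,I-2,II-1,II-2,II-3,III-1,III-2,IV-1,IV-2,IV-3]: 120 consistent
S/I-1 un ·: ss
S/I-2 aff ·: Ss
S/II-1 un I-1×I-2: ss
S/II-2 ? ·: ss|Ss
S/II-3 aff I-1×I-2: Ss
S/III-1 un II-2×II-1: ss
S/III-2 aff ·: Ss
S/IV-1 un III-2×III-1: ss
S/IV-2 aff III-2×III-1: Ss
S/IV-3 aff III-2×III-1: Ss
⇒ S over [I-1,I-2,II-1,II-2,II-3,III-1,III-2,IV-1,IV-2,IV-3]: 2 consistent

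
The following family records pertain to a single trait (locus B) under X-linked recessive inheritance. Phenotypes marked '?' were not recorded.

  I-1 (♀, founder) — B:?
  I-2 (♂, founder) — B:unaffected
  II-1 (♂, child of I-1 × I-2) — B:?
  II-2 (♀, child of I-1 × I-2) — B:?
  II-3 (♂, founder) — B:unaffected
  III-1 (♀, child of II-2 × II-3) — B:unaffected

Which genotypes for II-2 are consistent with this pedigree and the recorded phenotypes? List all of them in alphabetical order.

II-2 ∈ {X^BX^B, X^BX^b}

B/I-1 ? ·: X^BX^B|X^BX^b|X^bX^b
B/I-2 un ·: X^BY
B/II-1 ? I-1×I-2: X^BY|X^bY
B/II-2 ? I-1×I-2: X^BX^B|X^BX^b
B/II-3 un ·: X^BY
B/III-1 un II-2×II-3: X^BX^B|X^BX^b
⇒ B over [I-1,I-2,II-1,II-2,II-3,III-1]: 9 consistent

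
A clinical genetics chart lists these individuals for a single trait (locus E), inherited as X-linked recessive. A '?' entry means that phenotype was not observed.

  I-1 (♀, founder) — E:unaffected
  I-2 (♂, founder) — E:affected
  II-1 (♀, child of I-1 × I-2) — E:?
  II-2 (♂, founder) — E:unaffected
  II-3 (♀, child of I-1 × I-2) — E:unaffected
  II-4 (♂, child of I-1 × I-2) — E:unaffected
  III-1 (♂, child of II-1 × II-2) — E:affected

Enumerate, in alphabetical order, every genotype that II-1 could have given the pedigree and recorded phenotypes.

E/I-1 un ·: X^EX^E|X^EX^e
E/I-2 aff ·: X^eY
E/II-1 ? I-1×I-2: X^EX^e|X^eX^e
E/II-2 un ·: X^EY
E/II-3 un I-1×I-2: X^EX^e
E/II-4 un I-1×I-2: X^EY
E/III-1 aff II-1×II-2: X^eY
⇒ E over [I-1,I-2,II-1,II-2,II-3,II-4,III-1]: 3 consistent

II-1 ∈ {X^EX^e, X^eX^e}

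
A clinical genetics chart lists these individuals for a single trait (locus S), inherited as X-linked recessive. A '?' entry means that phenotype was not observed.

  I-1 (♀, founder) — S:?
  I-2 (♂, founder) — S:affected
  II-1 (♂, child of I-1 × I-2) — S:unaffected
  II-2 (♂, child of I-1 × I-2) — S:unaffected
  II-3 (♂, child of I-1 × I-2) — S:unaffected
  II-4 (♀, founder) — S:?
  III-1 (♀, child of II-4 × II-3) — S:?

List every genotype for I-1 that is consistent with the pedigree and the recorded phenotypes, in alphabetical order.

I-1 ∈ {X^SX^S, X^SX^s}

S/I-1 ? ·: X^SX^S|X^SX^s
S/I-2 aff ·: X^sY
S/II-1 un I-1×I-2: X^SY
S/II-2 un I-1×I-2: X^SY
S/II-3 un I-1×I-2: X^SY
S/II-4 ? ·: X^SX^S|X^SX^s|X^sX^s
S/III-1 ? II-4×II-3: X^SX^S|X^SX^s
⇒ S over [I-1,I-2,II-1,II-2,II-3,II-4,III-1]: 8 consistent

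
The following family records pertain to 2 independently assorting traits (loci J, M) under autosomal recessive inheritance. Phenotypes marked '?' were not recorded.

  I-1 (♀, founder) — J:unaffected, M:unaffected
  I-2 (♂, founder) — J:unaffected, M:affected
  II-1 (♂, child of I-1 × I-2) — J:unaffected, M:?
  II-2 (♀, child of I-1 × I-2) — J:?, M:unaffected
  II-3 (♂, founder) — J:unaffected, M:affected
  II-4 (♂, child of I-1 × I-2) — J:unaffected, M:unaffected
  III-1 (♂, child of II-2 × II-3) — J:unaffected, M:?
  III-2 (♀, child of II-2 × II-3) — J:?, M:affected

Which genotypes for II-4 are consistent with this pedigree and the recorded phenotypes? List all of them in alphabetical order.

II-4 ∈ {JJ Mm, Jj Mm}

J/I-1 un ·: JJ|Jj
J/I-2 un ·: JJ|Jj
J/II-1 un I-1×I-2: JJ|Jj
J/II-2 ? I-1×I-2: JJ|Jj|jj
J/II-3 un ·: JJ|Jj
J/II-4 un I-1×I-2: JJ|Jj
J/III-1 un II-2×II-3: JJ|Jj
J/III-2 ? II-2×II-3: JJ|Jj|jj
⇒ J over [I-1,I-2,II-1,II-2,II-3,II-4,III-1,III-2]: 197 consistent
M/I-1 un ·: MM|Mm
M/I-2 aff ·: mm
M/II-1 ? I-1×I-2: Mm|mm
M/II-2 un I-1×I-2: Mm
M/II-3 aff ·: mm
M/II-4 un I-1×I-2: Mm
M/III-1 ? II-2×II-3: Mm|mm
M/III-2 aff II-2×II-3: mm
⇒ M over [I-1,I-2,II-1,II-2,II-3,II-4,III-1,III-2]: 6 consistent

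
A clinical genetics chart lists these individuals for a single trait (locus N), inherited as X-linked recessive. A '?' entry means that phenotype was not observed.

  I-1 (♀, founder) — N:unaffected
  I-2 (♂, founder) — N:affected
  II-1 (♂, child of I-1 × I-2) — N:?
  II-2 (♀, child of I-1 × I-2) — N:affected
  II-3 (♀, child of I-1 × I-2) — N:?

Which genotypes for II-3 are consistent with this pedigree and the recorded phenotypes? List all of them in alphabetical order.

II-3 ∈ {X^NX^n, X^nX^n}

N/I-1 un ·: X^NX^n
N/I-2 aff ·: X^nY
N/II-1 ? I-1×I-2: X^NY|X^nY
N/II-2 aff I-1×I-2: X^nX^n
N/II-3 ? I-1×I-2: X^NX^n|X^nX^n
⇒ N over [I-1,I-2,II-1,II-2,II-3]: 4 consistent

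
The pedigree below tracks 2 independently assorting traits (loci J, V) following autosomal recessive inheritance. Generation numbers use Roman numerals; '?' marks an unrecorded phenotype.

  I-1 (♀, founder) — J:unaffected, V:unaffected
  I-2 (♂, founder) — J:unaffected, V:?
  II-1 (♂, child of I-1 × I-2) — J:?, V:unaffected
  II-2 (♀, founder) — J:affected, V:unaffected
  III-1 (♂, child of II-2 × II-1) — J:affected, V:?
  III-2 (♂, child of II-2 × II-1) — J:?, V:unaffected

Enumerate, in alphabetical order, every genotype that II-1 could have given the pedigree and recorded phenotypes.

J/I-1 un ·: JJ|Jj
J/I-2 un ·: JJ|Jj
J/II-1 ? I-1×I-2: Jj|jj
J/II-2 aff ·: jj
J/III-1 aff II-2×II-1: jj
J/III-2 ? II-2×II-1: Jj|jj
⇒ J over [I-1,I-2,II-1,II-2,III-1,III-2]: 7 consistent
V/I-1 un ·: VV|Vv
V/I-2 ? ·: VV|Vv|vv
V/II-1 un I-1×I-2: VV|Vv
V/II-2 un ·: VV|Vv
V/III-1 ? II-2×II-1: VV|Vv|vv
V/III-2 un II-2×II-1: VV|Vv
⇒ V over [I-1,I-2,II-1,II-2,III-1,III-2]: 70 consistent

II-1 ∈ {Jj VV, Jj Vv, jj VV, jj Vv}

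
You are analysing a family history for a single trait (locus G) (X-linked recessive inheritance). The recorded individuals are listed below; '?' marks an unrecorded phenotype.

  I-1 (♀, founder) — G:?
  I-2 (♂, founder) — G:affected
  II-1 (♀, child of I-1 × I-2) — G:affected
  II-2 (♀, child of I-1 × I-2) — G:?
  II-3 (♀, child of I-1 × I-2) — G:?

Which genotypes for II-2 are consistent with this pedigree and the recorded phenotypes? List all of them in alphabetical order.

II-2 ∈ {X^GX^g, X^gX^g}

G/I-1 ? ·: X^GX^g|X^gX^g
G/I-2 aff ·: X^gY
G/II-1 aff I-1×I-2: X^gX^g
G/II-2 ? I-1×I-2: X^GX^g|X^gX^g
G/II-3 ? I-1×I-2: X^GX^g|X^gX^g
⇒ G over [I-1,I-2,II-1,II-2,II-3]: 5 consistent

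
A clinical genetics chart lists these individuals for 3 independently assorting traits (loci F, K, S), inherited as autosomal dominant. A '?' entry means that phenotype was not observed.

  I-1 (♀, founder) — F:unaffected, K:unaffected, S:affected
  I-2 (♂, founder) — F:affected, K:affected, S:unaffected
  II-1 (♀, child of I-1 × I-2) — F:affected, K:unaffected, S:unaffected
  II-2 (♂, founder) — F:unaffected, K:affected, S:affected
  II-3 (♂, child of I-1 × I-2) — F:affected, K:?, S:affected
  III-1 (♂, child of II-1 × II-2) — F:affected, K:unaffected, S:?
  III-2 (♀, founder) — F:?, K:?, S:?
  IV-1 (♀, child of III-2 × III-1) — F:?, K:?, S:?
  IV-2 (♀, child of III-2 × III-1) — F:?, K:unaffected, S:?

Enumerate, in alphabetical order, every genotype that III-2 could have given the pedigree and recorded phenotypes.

F/I-1 un ·: ff
F/I-2 aff ·: Ff|FF
F/II-1 aff I-1×I-2: Ff
F/II-2 un ·: ff
F/II-3 aff I-1×I-2: Ff
F/III-1 aff II-1×II-2: Ff
F/III-2 ? ·: ff|Ff|FF
F/IV-1 ? III-2×III-1: ff|Ff|FF
F/IV-2 ? III-2×III-1: ff|Ff|FF
⇒ F over [I-1,I-2,II-1,II-2,II-3,III-1,III-2,IV-1,IV-2]: 34 consistent
K/I-1 un ·: kk
K/I-2 aff ·: Kk
K/II-1 un I-1×I-2: kk
K/II-2 aff ·: Kk
K/II-3 ? I-1×I-2: kk|Kk
K/III-1 un II-1×II-2: kk
K/III-2 ? ·: kk|Kk
K/IV-1 ? III-2×III-1: kk|Kk
K/IV-2 un III-2×III-1: kk
⇒ K over [I-1,I-2,II-1,II-2,II-3,III-1,III-2,IV-1,IV-2]: 6 consistent
S/I-1 aff ·: Ss
S/I-2 un ·: ss
S/II-1 un I-1×I-2: ss
S/II-2 aff ·: Ss|SS
S/II-3 aff I-1×I-2: Ss
S/III-1 ? II-1×II-2: ss|Ss
S/III-2 ? ·: ss|Ss|SS
S/IV-1 ? III-2×III-1: ss|Ss|SS
S/IV-2 ? III-2×III-1: ss|Ss|SS
⇒ S over [I-1,I-2,II-1,II-2,II-3,III-1,III-2,IV-1,IV-2]: 40 consistent

III-2 ∈ {FF Kk SS, FF Kk Ss, FF Kk ss, FF kk SS, FF kk Ss, FF kk ss, Ff Kk SS, Ff Kk Ss, Ff Kk ss, Ff kk SS, Ff kk Ss, Ff kk ss, ff Kk SS, ff Kk Ss, ff Kk ss, ff kk SS, ff kk Ss, ff kk ss}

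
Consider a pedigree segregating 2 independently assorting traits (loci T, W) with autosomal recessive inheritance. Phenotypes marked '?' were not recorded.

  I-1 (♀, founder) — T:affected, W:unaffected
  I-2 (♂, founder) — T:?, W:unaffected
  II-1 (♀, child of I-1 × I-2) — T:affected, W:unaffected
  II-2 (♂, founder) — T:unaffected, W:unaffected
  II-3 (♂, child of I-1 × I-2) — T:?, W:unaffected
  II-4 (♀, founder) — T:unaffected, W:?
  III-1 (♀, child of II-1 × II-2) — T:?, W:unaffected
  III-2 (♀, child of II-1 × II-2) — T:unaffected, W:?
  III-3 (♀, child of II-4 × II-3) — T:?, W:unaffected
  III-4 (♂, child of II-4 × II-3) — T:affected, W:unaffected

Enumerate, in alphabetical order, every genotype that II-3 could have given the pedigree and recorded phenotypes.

II-3 ∈ {Tt WW, Tt Ww, tt WW, tt Ww}

T/I-1 aff ·: tt
T/I-2 ? ·: Tt|tt
T/II-1 aff I-1×I-2: tt
T/II-2 un ·: TT|Tt
T/II-3 ? I-1×I-2: Tt|tt
T/II-4 un ·: Tt
T/III-1 ? II-1×II-2: Tt|tt
T/III-2 un II-1×II-2: Tt
T/III-3 ? II-4×II-3: TT|Tt|tt
T/III-4 aff II-4×II-3: tt
⇒ T over [I-1,I-2,II-1,II-2,II-3,II-4,III-1,III-2,III-3,III-4]: 21 consistent
W/I-1 un ·: WW|Ww
W/I-2 un ·: WW|Ww
W/II-1 un I-1×I-2: WW|Ww
W/II-2 un ·: WW|Ww
W/II-3 un I-1×I-2: WW|Ww
W/II-4 ? ·: WW|Ww|ww
W/III-1 un II-1×II-2: WW|Ww
W/III-2 ? II-1×II-2: WW|Ww|ww
W/III-3 un II-4×II-3: WW|Ww
W/III-4 un II-4×II-3: WW|Ww
⇒ W over [I-1,I-2,II-1,II-2,II-3,II-4,III-1,III-2,III-3,III-4]: 705 consistent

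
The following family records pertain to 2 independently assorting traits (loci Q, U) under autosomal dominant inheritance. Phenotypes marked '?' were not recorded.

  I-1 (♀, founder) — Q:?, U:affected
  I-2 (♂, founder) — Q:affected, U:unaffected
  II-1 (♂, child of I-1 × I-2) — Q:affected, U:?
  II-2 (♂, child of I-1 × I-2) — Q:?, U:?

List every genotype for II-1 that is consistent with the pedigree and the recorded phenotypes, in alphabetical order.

II-1 ∈ {QQ Uu, QQ uu, Qq Uu, Qq uu}

Q/I-1 ? ·: qq|Qq|QQ
Q/I-2 aff ·: Qq|QQ
Q/II-1 aff I-1×I-2: Qq|QQ
Q/II-2 ? I-1×I-2: qq|Qq|QQ
⇒ Q over [I-1,I-2,II-1,II-2]: 18 consistent
U/I-1 aff ·: Uu|UU
U/I-2 un ·: uu
U/II-1 ? I-1×I-2: uu|Uu
U/II-2 ? I-1×I-2: uu|Uu
⇒ U over [I-1,I-2,II-1,II-2]: 5 consistent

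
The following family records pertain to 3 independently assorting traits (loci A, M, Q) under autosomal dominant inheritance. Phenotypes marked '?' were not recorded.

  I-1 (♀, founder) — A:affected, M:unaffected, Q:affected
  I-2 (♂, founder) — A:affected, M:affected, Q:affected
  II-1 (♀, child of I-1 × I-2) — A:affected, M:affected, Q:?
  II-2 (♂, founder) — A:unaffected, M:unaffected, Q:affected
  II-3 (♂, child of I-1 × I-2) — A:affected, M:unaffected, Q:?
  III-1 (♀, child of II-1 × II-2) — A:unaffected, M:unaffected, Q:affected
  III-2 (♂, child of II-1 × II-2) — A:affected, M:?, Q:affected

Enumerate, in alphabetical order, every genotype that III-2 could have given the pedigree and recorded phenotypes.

III-2 ∈ {Aa Mm QQ, Aa Mm Qq, Aa mm QQ, Aa mm Qq}

A/I-1 aff ·: Aa|AA
A/I-2 aff ·: Aa|AA
A/II-1 aff I-1×I-2: Aa
A/II-2 un ·: aa
A/II-3 aff I-1×I-2: Aa|AA
A/III-1 un II-1×II-2: aa
A/III-2 aff II-1×II-2: Aa
⇒ A over [I-1,I-2,II-1,II-2,II-3,III-1,III-2]: 6 consistent
M/I-1 un ·: mm
M/I-2 aff ·: Mm
M/II-1 aff I-1×I-2: Mm
M/II-2 un ·: mm
M/II-3 un I-1×I-2: mm
M/III-1 un II-1×II-2: mm
M/III-2 ? II-1×II-2: mm|Mm
⇒ M over [I-1,I-2,II-1,II-2,II-3,III-1,III-2]: 2 consistent
Q/I-1 aff ·: Qq|QQ
Q/I-2 aff ·: Qq|QQ
Q/II-1 ? I-1×I-2: qq|Qq|QQ
Q/II-2 aff ·: Qq|QQ
Q/II-3 ? I-1×I-2: qq|Qq|QQ
Q/III-1 aff II-1×II-2: Qq|QQ
Q/III-2 aff II-1×II-2: Qq|QQ
⇒ Q over [I-1,I-2,II-1,II-2,II-3,III-1,III-2]: 102 consistent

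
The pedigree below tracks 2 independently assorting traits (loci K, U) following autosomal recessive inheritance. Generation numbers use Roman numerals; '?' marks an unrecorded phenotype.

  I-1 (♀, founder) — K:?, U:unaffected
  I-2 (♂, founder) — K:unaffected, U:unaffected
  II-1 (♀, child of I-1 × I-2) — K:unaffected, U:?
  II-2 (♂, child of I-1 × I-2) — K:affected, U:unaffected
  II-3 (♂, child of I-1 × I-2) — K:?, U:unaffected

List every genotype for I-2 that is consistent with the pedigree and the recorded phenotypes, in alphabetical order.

I-2 ∈ {Kk UU, Kk Uu}

K/I-1 ? ·: Kk|kk
K/I-2 un ·: Kk
K/II-1 un I-1×I-2: KK|Kk
K/II-2 aff I-1×I-2: kk
K/II-3 ? I-1×I-2: KK|Kk|kk
⇒ K over [I-1,I-2,II-1,II-2,II-3]: 8 consistent
U/I-1 un ·: UU|Uu
U/I-2 un ·: UU|Uu
U/II-1 ? I-1×I-2: UU|Uu|uu
U/II-2 un I-1×I-2: UU|Uu
U/II-3 un I-1×I-2: UU|Uu
⇒ U over [I-1,I-2,II-1,II-2,II-3]: 29 consistent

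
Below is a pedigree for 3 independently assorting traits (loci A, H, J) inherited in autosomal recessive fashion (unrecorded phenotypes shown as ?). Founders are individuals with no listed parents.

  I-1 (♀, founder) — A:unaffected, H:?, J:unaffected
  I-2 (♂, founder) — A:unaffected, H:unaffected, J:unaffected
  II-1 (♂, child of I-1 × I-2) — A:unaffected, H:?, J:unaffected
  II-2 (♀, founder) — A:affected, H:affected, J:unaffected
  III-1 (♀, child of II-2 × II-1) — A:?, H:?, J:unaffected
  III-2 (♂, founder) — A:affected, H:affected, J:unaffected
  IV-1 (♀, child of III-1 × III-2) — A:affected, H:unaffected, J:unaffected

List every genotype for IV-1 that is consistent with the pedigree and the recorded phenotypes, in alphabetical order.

A/I-1 un ·: AA|Aa
A/I-2 un ·: AA|Aa
A/II-1 un I-1×I-2: AA|Aa
A/II-2 aff ·: aa
A/III-1 ? II-2×II-1: Aa|aa
A/III-2 aff ·: aa
A/IV-1 aff III-1×III-2: aa
⇒ A over [I-1,I-2,II-1,II-2,III-1,III-2,IV-1]: 10 consistent
H/I-1 ? ·: HH|Hh|hh
H/I-2 un ·: HH|Hh
H/II-1 ? I-1×I-2: HH|Hh
H/II-2 aff ·: hh
H/III-1 ? II-2×II-1: Hh
H/III-2 aff ·: hh
H/IV-1 un III-1×III-2: Hh
⇒ H over [I-1,I-2,II-1,II-2,III-1,III-2,IV-1]: 9 consistent
J/I-1 un ·: JJ|Jj
J/I-2 un ·: JJ|Jj
J/II-1 un I-1×I-2: JJ|Jj
J/II-2 un ·: JJ|Jj
J/III-1 un II-2×II-1: JJ|Jj
J/III-2 un ·: JJ|Jj
J/IV-1 un III-1×III-2: JJ|Jj
⇒ J over [I-1,I-2,II-1,II-2,III-1,III-2,IV-1]: 82 consistent

IV-1 ∈ {aa Hh JJ, aa Hh Jj}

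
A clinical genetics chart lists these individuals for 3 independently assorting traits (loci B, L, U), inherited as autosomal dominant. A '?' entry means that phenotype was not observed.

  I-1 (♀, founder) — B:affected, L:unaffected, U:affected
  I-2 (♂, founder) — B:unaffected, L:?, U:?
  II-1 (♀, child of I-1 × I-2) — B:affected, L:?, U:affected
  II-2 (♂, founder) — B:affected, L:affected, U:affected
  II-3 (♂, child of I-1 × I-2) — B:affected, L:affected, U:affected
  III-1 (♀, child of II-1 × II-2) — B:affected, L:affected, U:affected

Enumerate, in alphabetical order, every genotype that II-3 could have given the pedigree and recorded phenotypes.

II-3 ∈ {Bb Ll UU, Bb Ll Uu}

B/I-1 aff ·: Bb|BB
B/I-2 un ·: bb
B/II-1 aff I-1×I-2: Bb
B/II-2 aff ·: Bb|BB
B/II-3 aff I-1×I-2: Bb
B/III-1 aff II-1×II-2: Bb|BB
⇒ B over [I-1,I-2,II-1,II-2,II-3,III-1]: 8 consistent
L/I-1 un ·: ll
L/I-2 ? ·: Ll|LL
L/II-1 ? I-1×I-2: ll|Ll
L/II-2 aff ·: Ll|LL
L/II-3 aff I-1×I-2: Ll
L/III-1 aff II-1×II-2: Ll|LL
⇒ L over [I-1,I-2,II-1,II-2,II-3,III-1]: 10 consistent
U/I-1 aff ·: Uu|UU
U/I-2 ? ·: uu|Uu|UU
U/II-1 aff I-1×I-2: Uu|UU
U/II-2 aff ·: Uu|UU
U/II-3 aff I-1×I-2: Uu|UU
U/III-1 aff II-1×II-2: Uu|UU
⇒ U over [I-1,I-2,II-1,II-2,II-3,III-1]: 53 consistent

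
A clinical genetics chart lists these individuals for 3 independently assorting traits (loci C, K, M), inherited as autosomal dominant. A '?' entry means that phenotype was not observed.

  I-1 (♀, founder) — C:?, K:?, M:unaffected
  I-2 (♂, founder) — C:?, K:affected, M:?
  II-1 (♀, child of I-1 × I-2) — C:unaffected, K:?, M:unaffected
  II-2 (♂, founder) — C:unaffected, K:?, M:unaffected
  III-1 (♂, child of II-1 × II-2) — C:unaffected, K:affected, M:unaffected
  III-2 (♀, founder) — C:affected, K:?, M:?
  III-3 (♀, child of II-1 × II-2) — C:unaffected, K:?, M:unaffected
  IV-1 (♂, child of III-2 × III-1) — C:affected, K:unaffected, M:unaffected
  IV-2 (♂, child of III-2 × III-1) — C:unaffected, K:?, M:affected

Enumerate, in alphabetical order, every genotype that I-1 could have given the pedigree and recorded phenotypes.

I-1 ∈ {Cc KK mm, Cc Kk mm, Cc kk mm, cc KK mm, cc Kk mm, cc kk mm}

C/I-1 ? ·: cc|Cc
C/I-2 ? ·: cc|Cc
C/II-1 un I-1×I-2: cc
C/II-2 un ·: cc
C/III-1 un II-1×II-2: cc
C/III-2 aff ·: Cc
C/III-3 un II-1×II-2: cc
C/IV-1 aff III-2×III-1: Cc
C/IV-2 un III-2×III-1: cc
⇒ C over [I-1,I-2,II-1,II-2,III-1,III-2,III-3,IV-1,IV-2]: 4 consistent
K/I-1 ? ·: kk|Kk|KK
K/I-2 aff ·: Kk|KK
K/II-1 ? I-1×I-2: kk|Kk|KK
K/II-2 ? ·: kk|Kk|KK
K/III-1 aff II-1×II-2: Kk
K/III-2 ? ·: kk|Kk
K/III-3 ? II-1×II-2: kk|Kk|KK
K/IV-1 un III-2×III-1: kk
K/IV-2 ? III-2×III-1: kk|Kk|KK
⇒ K over [I-1,I-2,II-1,II-2,III-1,III-2,III-3,IV-1,IV-2]: 265 consistent
M/I-1 un ·: mm
M/I-2 ? ·: mm|Mm
M/II-1 un I-1×I-2: mm
M/II-2 un ·: mm
M/III-1 un II-1×II-2: mm
M/III-2 ? ·: Mm
M/III-3 un II-1×II-2: mm
M/IV-1 un III-2×III-1: mm
M/IV-2 aff III-2×III-1: Mm
⇒ M over [I-1,I-2,II-1,II-2,III-1,III-2,III-3,IV-1,IV-2]: 2 consistent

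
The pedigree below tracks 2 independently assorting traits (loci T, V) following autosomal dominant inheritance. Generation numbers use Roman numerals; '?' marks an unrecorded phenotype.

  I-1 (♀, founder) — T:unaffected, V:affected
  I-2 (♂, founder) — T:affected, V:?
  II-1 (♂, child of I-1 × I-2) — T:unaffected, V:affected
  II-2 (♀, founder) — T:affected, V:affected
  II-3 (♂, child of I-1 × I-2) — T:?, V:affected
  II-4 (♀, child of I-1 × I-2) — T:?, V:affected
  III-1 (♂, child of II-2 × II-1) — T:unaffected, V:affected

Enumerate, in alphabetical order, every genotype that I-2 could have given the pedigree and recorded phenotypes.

T/I-1 un ·: tt
T/I-2 aff ·: Tt
T/II-1 un I-1×I-2: tt
T/II-2 aff ·: Tt
T/II-3 ? I-1×I-2: tt|Tt
T/II-4 ? I-1×I-2: tt|Tt
T/III-1 un II-2×II-1: tt
⇒ T over [I-1,I-2,II-1,II-2,II-3,II-4,III-1]: 4 consistent
V/I-1 aff ·: Vv|VV
V/I-2 ? ·: vv|Vv|VV
V/II-1 aff I-1×I-2: Vv|VV
V/II-2 aff ·: Vv|VV
V/II-3 aff I-1×I-2: Vv|VV
V/II-4 aff I-1×I-2: Vv|VV
V/III-1 aff II-2×II-1: Vv|VV
⇒ V over [I-1,I-2,II-1,II-2,II-3,II-4,III-1]: 95 consistent

I-2 ∈ {Tt VV, Tt Vv, Tt vv}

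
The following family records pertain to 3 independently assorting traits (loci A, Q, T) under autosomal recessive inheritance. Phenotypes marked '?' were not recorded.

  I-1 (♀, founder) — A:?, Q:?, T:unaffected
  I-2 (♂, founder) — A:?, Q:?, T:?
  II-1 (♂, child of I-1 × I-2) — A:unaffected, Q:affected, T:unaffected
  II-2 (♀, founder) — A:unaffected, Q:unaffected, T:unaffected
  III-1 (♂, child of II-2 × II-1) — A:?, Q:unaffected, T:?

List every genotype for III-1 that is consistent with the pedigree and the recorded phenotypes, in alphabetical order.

III-1 ∈ {AA Qq TT, AA Qq Tt, AA Qq tt, Aa Qq TT, Aa Qq Tt, Aa Qq tt, aa Qq TT, aa Qq Tt, aa Qq tt}

A/I-1 ? ·: AA|Aa|aa
A/I-2 ? ·: AA|Aa|aa
A/II-1 un I-1×I-2: AA|Aa
A/II-2 un ·: AA|Aa
A/III-1 ? II-2×II-1: AA|Aa|aa
⇒ A over [I-1,I-2,II-1,II-2,III-1]: 47 consistent
Q/I-1 ? ·: Qq|qq
Q/I-2 ? ·: Qq|qq
Q/II-1 aff I-1×I-2: qq
Q/II-2 un ·: QQ|Qq
Q/III-1 un II-2×II-1: Qq
⇒ Q over [I-1,I-2,II-1,II-2,III-1]: 8 consistent
T/I-1 un ·: TT|Tt
T/I-2 ? ·: TT|Tt|tt
T/II-1 un I-1×I-2: TT|Tt
T/II-2 un ·: TT|Tt
T/III-1 ? II-2×II-1: TT|Tt|tt
⇒ T over [I-1,I-2,II-1,II-2,III-1]: 37 consistent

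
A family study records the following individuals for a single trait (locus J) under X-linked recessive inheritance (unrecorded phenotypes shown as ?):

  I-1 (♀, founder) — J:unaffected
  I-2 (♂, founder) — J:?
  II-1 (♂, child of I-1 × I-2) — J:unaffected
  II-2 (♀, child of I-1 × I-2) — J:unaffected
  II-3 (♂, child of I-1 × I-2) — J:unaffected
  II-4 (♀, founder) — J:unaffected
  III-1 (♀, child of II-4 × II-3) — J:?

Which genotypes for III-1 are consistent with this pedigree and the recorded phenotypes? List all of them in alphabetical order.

III-1 ∈ {X^JX^J, X^JX^j}

J/I-1 un ·: X^JX^J|X^JX^j
J/I-2 ? ·: X^JY|X^jY
J/II-1 un I-1×I-2: X^JY
J/II-2 un I-1×I-2: X^JX^J|X^JX^j
J/II-3 un I-1×I-2: X^JY
J/II-4 un ·: X^JX^J|X^JX^j
J/III-1 ? II-4×II-3: X^JX^J|X^JX^j
⇒ J over [I-1,I-2,II-1,II-2,II-3,II-4,III-1]: 15 consistent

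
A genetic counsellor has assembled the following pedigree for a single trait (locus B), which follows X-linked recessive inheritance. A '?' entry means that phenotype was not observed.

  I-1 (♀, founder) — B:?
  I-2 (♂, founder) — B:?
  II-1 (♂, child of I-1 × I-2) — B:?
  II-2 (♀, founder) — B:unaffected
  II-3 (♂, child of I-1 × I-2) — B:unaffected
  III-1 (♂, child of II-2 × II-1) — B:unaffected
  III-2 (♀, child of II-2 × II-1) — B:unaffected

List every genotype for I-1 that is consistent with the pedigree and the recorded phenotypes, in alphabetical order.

B/I-1 ? ·: X^BX^B|X^BX^b
B/I-2 ? ·: X^BY|X^bY
B/II-1 ? I-1×I-2: X^BY|X^bY
B/II-2 un ·: X^BX^B|X^BX^b
B/II-3 un I-1×I-2: X^BY
B/III-1 un II-2×II-1: X^BY
B/III-2 un II-2×II-1: X^BX^B|X^BX^b
⇒ B over [I-1,I-2,II-1,II-2,II-3,III-1,III-2]: 16 consistent

I-1 ∈ {X^BX^B, X^BX^b}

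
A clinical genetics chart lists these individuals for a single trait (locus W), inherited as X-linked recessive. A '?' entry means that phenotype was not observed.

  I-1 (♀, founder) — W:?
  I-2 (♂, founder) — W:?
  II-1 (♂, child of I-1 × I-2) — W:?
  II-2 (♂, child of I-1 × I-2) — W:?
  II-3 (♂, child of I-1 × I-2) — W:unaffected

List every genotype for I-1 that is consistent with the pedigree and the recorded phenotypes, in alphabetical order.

I-1 ∈ {X^WX^W, X^WX^w}

W/I-1 ? ·: X^WX^W|X^WX^w
W/I-2 ? ·: X^WY|X^wY
W/II-1 ? I-1×I-2: X^WY|X^wY
W/II-2 ? I-1×I-2: X^WY|X^wY
W/II-3 un I-1×I-2: X^WY
⇒ W over [I-1,I-2,II-1,II-2,II-3]: 10 consistent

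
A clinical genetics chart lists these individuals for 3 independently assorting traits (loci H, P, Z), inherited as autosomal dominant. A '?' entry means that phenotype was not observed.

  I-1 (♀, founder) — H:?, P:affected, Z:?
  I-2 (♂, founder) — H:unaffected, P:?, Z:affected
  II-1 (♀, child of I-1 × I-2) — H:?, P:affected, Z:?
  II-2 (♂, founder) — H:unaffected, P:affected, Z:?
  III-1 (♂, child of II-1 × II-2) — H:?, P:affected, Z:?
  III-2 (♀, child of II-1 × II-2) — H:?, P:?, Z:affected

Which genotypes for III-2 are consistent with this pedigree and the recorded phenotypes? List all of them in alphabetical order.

H/I-1 ? ·: hh|Hh|HH
H/I-2 un ·: hh
H/II-1 ? I-1×I-2: hh|Hh
H/II-2 un ·: hh
H/III-1 ? II-1×II-2: hh|Hh
H/III-2 ? II-1×II-2: hh|Hh
⇒ H over [I-1,I-2,II-1,II-2,III-1,III-2]: 10 consistent
P/I-1 aff ·: Pp|PP
P/I-2 ? ·: pp|Pp|PP
P/II-1 aff I-1×I-2: Pp|PP
P/II-2 aff ·: Pp|PP
P/III-1 aff II-1×II-2: Pp|PP
P/III-2 ? II-1×II-2: pp|Pp|PP
⇒ P over [I-1,I-2,II-1,II-2,III-1,III-2]: 70 consistent
Z/I-1 ? ·: zz|Zz|ZZ
Z/I-2 aff ·: Zz|ZZ
Z/II-1 ? I-1×I-2: zz|Zz|ZZ
Z/II-2 ? ·: zz|Zz|ZZ
Z/III-1 ? II-1×II-2: zz|Zz|ZZ
Z/III-2 aff II-1×II-2: Zz|ZZ
⇒ Z over [I-1,I-2,II-1,II-2,III-1,III-2]: 90 consistent

III-2 ∈ {Hh PP ZZ, Hh PP Zz, Hh Pp ZZ, Hh Pp Zz, Hh pp ZZ, Hh pp Zz, hh PP ZZ, hh PP Zz, hh Pp ZZ, hh Pp Zz, hh pp ZZ, hh pp Zz}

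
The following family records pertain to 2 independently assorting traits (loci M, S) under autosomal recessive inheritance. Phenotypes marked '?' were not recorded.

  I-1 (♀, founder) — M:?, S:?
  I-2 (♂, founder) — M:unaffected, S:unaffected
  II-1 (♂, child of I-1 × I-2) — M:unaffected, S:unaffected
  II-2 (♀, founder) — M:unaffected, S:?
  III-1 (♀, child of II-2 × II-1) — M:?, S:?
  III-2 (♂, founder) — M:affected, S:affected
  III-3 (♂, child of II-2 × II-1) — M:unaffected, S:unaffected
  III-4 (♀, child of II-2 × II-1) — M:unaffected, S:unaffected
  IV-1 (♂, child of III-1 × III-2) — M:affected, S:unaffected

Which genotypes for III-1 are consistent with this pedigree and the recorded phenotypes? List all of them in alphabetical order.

III-1 ∈ {Mm SS, Mm Ss, mm SS, mm Ss}

M/I-1 ? ·: MM|Mm|mm
M/I-2 un ·: MM|Mm
M/II-1 un I-1×I-2: MM|Mm
M/II-2 un ·: MM|Mm
M/III-1 ? II-2×II-1: Mm|mm
M/III-2 aff ·: mm
M/III-3 un II-2×II-1: MM|Mm
M/III-4 un II-2×II-1: MM|Mm
M/IV-1 aff III-1×III-2: mm
⇒ M over [I-1,I-2,II-1,II-2,III-1,III-2,III-3,III-4,IV-1]: 76 consistent
S/I-1 ? ·: SS|Ss|ss
S/I-2 un ·: SS|Ss
S/II-1 un I-1×I-2: SS|Ss
S/II-2 ? ·: SS|Ss|ss
S/III-1 ? II-2×II-1: SS|Ss
S/III-2 aff ·: ss
S/III-3 un II-2×II-1: SS|Ss
S/III-4 un II-2×II-1: SS|Ss
S/IV-1 un III-1×III-2: Ss
⇒ S over [I-1,I-2,II-1,II-2,III-1,III-2,III-3,III-4,IV-1]: 125 consistent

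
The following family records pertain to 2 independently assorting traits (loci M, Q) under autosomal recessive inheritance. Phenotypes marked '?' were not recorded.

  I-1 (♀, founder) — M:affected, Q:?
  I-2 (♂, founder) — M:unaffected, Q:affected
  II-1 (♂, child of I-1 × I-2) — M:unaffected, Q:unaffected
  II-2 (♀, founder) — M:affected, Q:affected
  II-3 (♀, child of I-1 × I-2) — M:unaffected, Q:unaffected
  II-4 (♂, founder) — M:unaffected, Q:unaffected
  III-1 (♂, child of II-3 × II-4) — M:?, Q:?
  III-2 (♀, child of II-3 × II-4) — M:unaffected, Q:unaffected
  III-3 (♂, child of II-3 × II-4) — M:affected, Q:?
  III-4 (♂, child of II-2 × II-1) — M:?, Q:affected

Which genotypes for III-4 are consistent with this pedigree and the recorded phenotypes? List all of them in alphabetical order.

III-4 ∈ {Mm qq, mm qq}

M/I-1 aff ·: mm
M/I-2 un ·: MM|Mm
M/II-1 un I-1×I-2: Mm
M/II-2 aff ·: mm
M/II-3 un I-1×I-2: Mm
M/II-4 un ·: Mm
M/III-1 ? II-3×II-4: MM|Mm|mm
M/III-2 un II-3×II-4: MM|Mm
M/III-3 aff II-3×II-4: mm
M/III-4 ? II-2×II-1: Mm|mm
⇒ M over [I-1,I-2,II-1,II-2,II-3,II-4,III-1,III-2,III-3,III-4]: 24 consistent
Q/I-1 ? ·: QQ|Qq
Q/I-2 aff ·: qq
Q/II-1 un I-1×I-2: Qq
Q/II-2 aff ·: qq
Q/II-3 un I-1×I-2: Qq
Q/II-4 un ·: QQ|Qq
Q/III-1 ? II-3×II-4: QQ|Qq|qq
Q/III-2 un II-3×II-4: QQ|Qq
Q/III-3 ? II-3×II-4: QQ|Qq|qq
Q/III-4 aff II-2×II-1: qq
⇒ Q over [I-1,I-2,II-1,II-2,II-3,II-4,III-1,III-2,III-3,III-4]: 52 consistent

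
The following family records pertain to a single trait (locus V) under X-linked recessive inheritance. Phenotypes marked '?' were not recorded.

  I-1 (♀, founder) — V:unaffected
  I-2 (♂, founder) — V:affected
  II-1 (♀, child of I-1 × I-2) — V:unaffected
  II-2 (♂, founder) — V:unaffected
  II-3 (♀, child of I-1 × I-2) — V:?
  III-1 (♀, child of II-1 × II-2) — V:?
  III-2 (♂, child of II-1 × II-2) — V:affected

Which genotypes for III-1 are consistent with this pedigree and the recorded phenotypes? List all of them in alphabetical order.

III-1 ∈ {X^VX^V, X^VX^v}

V/I-1 un ·: X^VX^V|X^VX^v
V/I-2 aff ·: X^vY
V/II-1 un I-1×I-2: X^VX^v
V/II-2 un ·: X^VY
V/II-3 ? I-1×I-2: X^VX^v|X^vX^v
V/III-1 ? II-1×II-2: X^VX^V|X^VX^v
V/III-2 aff II-1×II-2: X^vY
⇒ V over [I-1,I-2,II-1,II-2,II-3,III-1,III-2]: 6 consistent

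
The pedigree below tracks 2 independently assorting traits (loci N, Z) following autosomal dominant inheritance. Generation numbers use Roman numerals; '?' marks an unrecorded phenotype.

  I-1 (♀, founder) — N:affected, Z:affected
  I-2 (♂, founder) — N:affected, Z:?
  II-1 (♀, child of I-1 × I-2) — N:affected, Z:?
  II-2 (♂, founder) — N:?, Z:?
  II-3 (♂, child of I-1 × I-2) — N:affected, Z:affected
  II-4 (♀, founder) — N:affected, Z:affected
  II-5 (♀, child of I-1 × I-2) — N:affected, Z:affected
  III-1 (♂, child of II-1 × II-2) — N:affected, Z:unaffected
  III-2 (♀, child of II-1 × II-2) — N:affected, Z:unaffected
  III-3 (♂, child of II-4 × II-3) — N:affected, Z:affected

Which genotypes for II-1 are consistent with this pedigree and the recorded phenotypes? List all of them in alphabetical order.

N/I-1 aff ·: Nn|NN
N/I-2 aff ·: Nn|NN
N/II-1 aff I-1×I-2: Nn|NN
N/II-2 ? ·: nn|Nn|NN
N/II-3 aff I-1×I-2: Nn|NN
N/II-4 aff ·: Nn|NN
N/II-5 aff I-1×I-2: Nn|NN
N/III-1 aff II-1×II-2: Nn|NN
N/III-2 aff II-1×II-2: Nn|NN
N/III-3 aff II-4×II-3: Nn|NN
⇒ N over [I-1,I-2,II-1,II-2,II-3,II-4,II-5,III-1,III-2,III-3]: 648 consistent
Z/I-1 aff ·: Zz|ZZ
Z/I-2 ? ·: zz|Zz|ZZ
Z/II-1 ? I-1×I-2: zz|Zz
Z/II-2 ? ·: zz|Zz
Z/II-3 aff I-1×I-2: Zz|ZZ
Z/II-4 aff ·: Zz|ZZ
Z/II-5 aff I-1×I-2: Zz|ZZ
Z/III-1 un II-1×II-2: zz
Z/III-2 un II-1×II-2: zz
Z/III-3 aff II-4×II-3: Zz|ZZ
⇒ Z over [I-1,I-2,II-1,II-2,II-3,II-4,II-5,III-1,III-2,III-3]: 136 consistent

II-1 ∈ {NN Zz, NN zz, Nn Zz, Nn zz}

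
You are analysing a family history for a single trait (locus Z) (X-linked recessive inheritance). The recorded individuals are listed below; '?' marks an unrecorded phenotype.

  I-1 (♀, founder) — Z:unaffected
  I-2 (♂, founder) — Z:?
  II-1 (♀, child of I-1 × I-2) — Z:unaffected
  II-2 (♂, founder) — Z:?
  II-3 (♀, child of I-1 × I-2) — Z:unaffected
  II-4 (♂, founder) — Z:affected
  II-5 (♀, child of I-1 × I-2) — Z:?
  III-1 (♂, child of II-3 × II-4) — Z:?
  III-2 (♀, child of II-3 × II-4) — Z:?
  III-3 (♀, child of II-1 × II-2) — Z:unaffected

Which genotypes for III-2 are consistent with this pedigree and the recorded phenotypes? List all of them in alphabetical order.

Z/I-1 un ·: X^ZX^Z|X^ZX^z
Z/I-2 ? ·: X^ZY|X^zY
Z/II-1 un I-1×I-2: X^ZX^Z|X^ZX^z
Z/II-2 ? ·: X^ZY|X^zY
Z/II-3 un I-1×I-2: X^ZX^Z|X^ZX^z
Z/II-4 aff ·: X^zY
Z/II-5 ? I-1×I-2: X^ZX^Z|X^ZX^z|X^zX^z
Z/III-1 ? II-3×II-4: X^ZY|X^zY
Z/III-2 ? II-3×II-4: X^ZX^z|X^zX^z
Z/III-3 un II-1×II-2: X^ZX^Z|X^ZX^z
⇒ Z over [I-1,I-2,II-1,II-2,II-3,II-4,II-5,III-1,III-2,III-3]: 88 consistent

III-2 ∈ {X^ZX^z, X^zX^z}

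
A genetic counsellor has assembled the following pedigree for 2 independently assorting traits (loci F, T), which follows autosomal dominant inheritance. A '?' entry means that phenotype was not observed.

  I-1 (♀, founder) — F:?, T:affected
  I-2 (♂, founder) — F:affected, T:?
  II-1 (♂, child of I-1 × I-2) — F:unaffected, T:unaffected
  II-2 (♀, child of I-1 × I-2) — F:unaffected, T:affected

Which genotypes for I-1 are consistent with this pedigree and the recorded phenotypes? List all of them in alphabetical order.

I-1 ∈ {Ff Tt, ff Tt}

F/I-1 ? ·: ff|Ff
F/I-2 aff ·: Ff
F/II-1 un I-1×I-2: ff
F/II-2 un I-1×I-2: ff
⇒ F over [I-1,I-2,II-1,II-2]: 2 consistent
T/I-1 aff ·: Tt
T/I-2 ? ·: tt|Tt
T/II-1 un I-1×I-2: tt
T/II-2 aff I-1×I-2: Tt|TT
⇒ T over [I-1,I-2,II-1,II-2]: 3 consistent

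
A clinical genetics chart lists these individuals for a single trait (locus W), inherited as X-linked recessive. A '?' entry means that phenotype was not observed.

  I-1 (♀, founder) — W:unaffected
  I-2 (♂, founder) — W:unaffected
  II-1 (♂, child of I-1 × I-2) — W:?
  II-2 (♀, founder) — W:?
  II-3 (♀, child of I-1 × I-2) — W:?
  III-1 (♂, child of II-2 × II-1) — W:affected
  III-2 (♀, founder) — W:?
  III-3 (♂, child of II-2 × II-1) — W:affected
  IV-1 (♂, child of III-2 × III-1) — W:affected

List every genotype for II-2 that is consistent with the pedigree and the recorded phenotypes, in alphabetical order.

W/I-1 un ·: X^WX^W|X^WX^w
W/I-2 un ·: X^WY
W/II-1 ? I-1×I-2: X^WY|X^wY
W/II-2 ? ·: X^WX^w|X^wX^w
W/II-3 ? I-1×I-2: X^WX^W|X^WX^w
W/III-1 aff II-2×II-1: X^wY
W/III-2 ? ·: X^WX^w|X^wX^w
W/III-3 aff II-2×II-1: X^wY
W/IV-1 aff III-2×III-1: X^wY
⇒ W over [I-1,I-2,II-1,II-2,II-3,III-1,III-2,III-3,IV-1]: 20 consistent

II-2 ∈ {X^WX^w, X^wX^w}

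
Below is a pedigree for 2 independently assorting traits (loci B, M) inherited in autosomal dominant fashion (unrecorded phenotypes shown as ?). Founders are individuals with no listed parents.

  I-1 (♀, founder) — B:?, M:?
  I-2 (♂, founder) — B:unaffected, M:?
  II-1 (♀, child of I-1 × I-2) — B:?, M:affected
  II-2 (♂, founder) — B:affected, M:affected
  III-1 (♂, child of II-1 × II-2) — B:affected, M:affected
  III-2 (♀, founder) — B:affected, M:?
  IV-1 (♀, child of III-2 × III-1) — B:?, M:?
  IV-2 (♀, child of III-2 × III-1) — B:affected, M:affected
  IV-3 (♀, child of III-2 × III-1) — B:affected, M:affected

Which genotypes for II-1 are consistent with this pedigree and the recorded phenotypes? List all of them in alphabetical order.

II-1 ∈ {Bb MM, Bb Mm, bb MM, bb Mm}

B/I-1 ? ·: bb|Bb|BB
B/I-2 un ·: bb
B/II-1 ? I-1×I-2: bb|Bb
B/II-2 aff ·: Bb|BB
B/III-1 aff II-1×II-2: Bb|BB
B/III-2 aff ·: Bb|BB
B/IV-1 ? III-2×III-1: bb|Bb|BB
B/IV-2 aff III-2×III-1: Bb|BB
B/IV-3 aff III-2×III-1: Bb|BB
⇒ B over [I-1,I-2,II-1,II-2,III-1,III-2,IV-1,IV-2,IV-3]: 196 consistent
M/I-1 ? ·: mm|Mm|MM
M/I-2 ? ·: mm|Mm|MM
M/II-1 aff I-1×I-2: Mm|MM
M/II-2 aff ·: Mm|MM
M/III-1 aff II-1×II-2: Mm|MM
M/III-2 ? ·: mm|Mm|MM
M/IV-1 ? III-2×III-1: mm|Mm|MM
M/IV-2 aff III-2×III-1: Mm|MM
M/IV-3 aff III-2×III-1: Mm|MM
⇒ M over [I-1,I-2,II-1,II-2,III-1,III-2,IV-1,IV-2,IV-3]: 616 consistent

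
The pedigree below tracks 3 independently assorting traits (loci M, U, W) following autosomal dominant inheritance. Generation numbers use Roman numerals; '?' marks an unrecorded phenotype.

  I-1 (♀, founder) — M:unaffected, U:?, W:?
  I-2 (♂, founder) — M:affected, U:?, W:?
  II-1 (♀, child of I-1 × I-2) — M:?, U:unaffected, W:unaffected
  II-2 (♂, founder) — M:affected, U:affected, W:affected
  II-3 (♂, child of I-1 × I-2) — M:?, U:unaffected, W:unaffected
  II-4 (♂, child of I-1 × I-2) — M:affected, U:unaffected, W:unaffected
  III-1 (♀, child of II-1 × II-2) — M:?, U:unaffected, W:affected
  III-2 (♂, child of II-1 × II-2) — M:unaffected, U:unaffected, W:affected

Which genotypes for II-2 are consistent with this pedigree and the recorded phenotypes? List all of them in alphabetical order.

II-2 ∈ {Mm Uu WW, Mm Uu Ww}

M/I-1 un ·: mm
M/I-2 aff ·: Mm|MM
M/II-1 ? I-1×I-2: mm|Mm
M/II-2 aff ·: Mm
M/II-3 ? I-1×I-2: mm|Mm
M/II-4 aff I-1×I-2: Mm
M/III-1 ? II-1×II-2: mm|Mm|MM
M/III-2 un II-1×II-2: mm
⇒ M over [I-1,I-2,II-1,II-2,II-3,II-4,III-1,III-2]: 13 consistent
U/I-1 ? ·: uu|Uu
U/I-2 ? ·: uu|Uu
U/II-1 un I-1×I-2: uu
U/II-2 aff ·: Uu
U/II-3 un I-1×I-2: uu
U/II-4 un I-1×I-2: uu
U/III-1 un II-1×II-2: uu
U/III-2 un II-1×II-2: uu
⇒ U over [I-1,I-2,II-1,II-2,II-3,II-4,III-1,III-2]: 4 consistent
W/I-1 ? ·: ww|Ww
W/I-2 ? ·: ww|Ww
W/II-1 un I-1×I-2: ww
W/II-2 aff ·: Ww|WW
W/II-3 un I-1×I-2: ww
W/II-4 un I-1×I-2: ww
W/III-1 aff II-1×II-2: Ww
W/III-2 aff II-1×II-2: Ww
⇒ W over [I-1,I-2,II-1,II-2,II-3,II-4,III-1,III-2]: 8 consistent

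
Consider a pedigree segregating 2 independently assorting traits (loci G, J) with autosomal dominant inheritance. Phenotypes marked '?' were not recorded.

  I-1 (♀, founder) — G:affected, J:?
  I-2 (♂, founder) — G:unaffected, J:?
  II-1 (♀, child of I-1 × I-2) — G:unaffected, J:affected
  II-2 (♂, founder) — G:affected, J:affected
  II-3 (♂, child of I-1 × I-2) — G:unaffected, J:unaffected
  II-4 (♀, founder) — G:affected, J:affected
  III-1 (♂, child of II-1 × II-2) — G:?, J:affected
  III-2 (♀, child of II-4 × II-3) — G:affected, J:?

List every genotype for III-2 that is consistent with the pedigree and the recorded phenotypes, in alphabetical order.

G/I-1 aff ·: Gg
G/I-2 un ·: gg
G/II-1 un I-1×I-2: gg
G/II-2 aff ·: Gg|GG
G/II-3 un I-1×I-2: gg
G/II-4 aff ·: Gg|GG
G/III-1 ? II-1×II-2: gg|Gg
G/III-2 aff II-4×II-3: Gg
⇒ G over [I-1,I-2,II-1,II-2,II-3,II-4,III-1,III-2]: 6 consistent
J/I-1 ? ·: jj|Jj
J/I-2 ? ·: jj|Jj
J/II-1 aff I-1×I-2: Jj|JJ
J/II-2 aff ·: Jj|JJ
J/II-3 un I-1×I-2: jj
J/II-4 aff ·: Jj|JJ
J/III-1 aff II-1×II-2: Jj|JJ
J/III-2 ? II-4×II-3: jj|Jj
⇒ J over [I-1,I-2,II-1,II-2,II-3,II-4,III-1,III-2]: 45 consistent

III-2 ∈ {Gg Jj, Gg jj}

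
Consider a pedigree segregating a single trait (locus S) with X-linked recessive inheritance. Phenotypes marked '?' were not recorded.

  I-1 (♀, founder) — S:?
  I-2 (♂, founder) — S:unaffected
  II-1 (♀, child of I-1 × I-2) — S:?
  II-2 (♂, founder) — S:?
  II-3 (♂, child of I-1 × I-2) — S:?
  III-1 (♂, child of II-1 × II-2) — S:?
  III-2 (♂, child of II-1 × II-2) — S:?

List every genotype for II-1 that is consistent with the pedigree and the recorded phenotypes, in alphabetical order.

II-1 ∈ {X^SX^S, X^SX^s}

S/I-1 ? ·: X^SX^S|X^SX^s|X^sX^s
S/I-2 un ·: X^SY
S/II-1 ? I-1×I-2: X^SX^S|X^SX^s
S/II-2 ? ·: X^SY|X^sY
S/II-3 ? I-1×I-2: X^SY|X^sY
S/III-1 ? II-1×II-2: X^SY|X^sY
S/III-2 ? II-1×II-2: X^SY|X^sY
⇒ S over [I-1,I-2,II-1,II-2,II-3,III-1,III-2]: 30 consistent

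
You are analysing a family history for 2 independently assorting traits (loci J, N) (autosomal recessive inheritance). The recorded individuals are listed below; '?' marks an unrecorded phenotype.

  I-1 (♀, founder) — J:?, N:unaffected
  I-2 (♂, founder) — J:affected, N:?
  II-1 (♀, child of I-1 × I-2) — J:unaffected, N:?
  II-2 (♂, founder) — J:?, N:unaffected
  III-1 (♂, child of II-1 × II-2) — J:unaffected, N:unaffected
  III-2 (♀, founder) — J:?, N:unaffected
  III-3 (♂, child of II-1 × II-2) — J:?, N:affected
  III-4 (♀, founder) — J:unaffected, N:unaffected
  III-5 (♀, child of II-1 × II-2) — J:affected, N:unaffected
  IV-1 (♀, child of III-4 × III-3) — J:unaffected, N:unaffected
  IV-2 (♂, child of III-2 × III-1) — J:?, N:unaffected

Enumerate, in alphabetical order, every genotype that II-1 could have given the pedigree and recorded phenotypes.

J/I-1 ? ·: JJ|Jj
J/I-2 aff ·: jj
J/II-1 un I-1×I-2: Jj
J/II-2 ? ·: Jj|jj
J/III-1 un II-1×II-2: JJ|Jj
J/III-2 ? ·: JJ|Jj|jj
J/III-3 ? II-1×II-2: JJ|Jj|jj
J/III-4 un ·: JJ|Jj
J/III-5 aff II-1×II-2: jj
J/IV-1 un III-4×III-3: JJ|Jj
J/IV-2 ? III-2×III-1: JJ|Jj|jj
⇒ J over [I-1,I-2,II-1,II-2,III-1,III-2,III-3,III-4,III-5,IV-1,IV-2]: 282 consistent
N/I-1 un ·: NN|Nn
N/I-2 ? ·: NN|Nn|nn
N/II-1 ? I-1×I-2: Nn|nn
N/II-2 un ·: Nn
N/III-1 un II-1×II-2: NN|Nn
N/III-2 un ·: NN|Nn
N/III-3 aff II-1×II-2: nn
N/III-4 un ·: NN|Nn
N/III-5 un II-1×II-2: NN|Nn
N/IV-1 un III-4×III-3: Nn
N/IV-2 un III-2×III-1: NN|Nn
⇒ N over [I-1,I-2,II-1,II-2,III-1,III-2,III-3,III-4,III-5,IV-1,IV-2]: 156 consistent

II-1 ∈ {Jj Nn, Jj nn}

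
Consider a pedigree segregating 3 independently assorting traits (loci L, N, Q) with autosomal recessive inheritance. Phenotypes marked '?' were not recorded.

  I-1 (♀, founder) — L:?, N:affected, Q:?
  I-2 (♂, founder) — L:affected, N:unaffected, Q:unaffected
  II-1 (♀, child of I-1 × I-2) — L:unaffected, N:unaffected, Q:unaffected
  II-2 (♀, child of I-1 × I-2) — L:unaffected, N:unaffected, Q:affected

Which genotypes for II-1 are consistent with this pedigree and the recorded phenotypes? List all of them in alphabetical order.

L/I-1 ? ·: LL|Ll
L/I-2 aff ·: ll
L/II-1 un I-1×I-2: Ll
L/II-2 un I-1×I-2: Ll
⇒ L over [I-1,I-2,II-1,II-2]: 2 consistent
N/I-1 aff ·: nn
N/I-2 un ·: NN|Nn
N/II-1 un I-1×I-2: Nn
N/II-2 un I-1×I-2: Nn
⇒ N over [I-1,I-2,II-1,II-2]: 2 consistent
Q/I-1 ? ·: Qq|qq
Q/I-2 un ·: Qq
Q/II-1 un I-1×I-2: QQ|Qq
Q/II-2 aff I-1×I-2: qq
⇒ Q over [I-1,I-2,II-1,II-2]: 3 consistent

II-1 ∈ {Ll Nn QQ, Ll Nn Qq}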